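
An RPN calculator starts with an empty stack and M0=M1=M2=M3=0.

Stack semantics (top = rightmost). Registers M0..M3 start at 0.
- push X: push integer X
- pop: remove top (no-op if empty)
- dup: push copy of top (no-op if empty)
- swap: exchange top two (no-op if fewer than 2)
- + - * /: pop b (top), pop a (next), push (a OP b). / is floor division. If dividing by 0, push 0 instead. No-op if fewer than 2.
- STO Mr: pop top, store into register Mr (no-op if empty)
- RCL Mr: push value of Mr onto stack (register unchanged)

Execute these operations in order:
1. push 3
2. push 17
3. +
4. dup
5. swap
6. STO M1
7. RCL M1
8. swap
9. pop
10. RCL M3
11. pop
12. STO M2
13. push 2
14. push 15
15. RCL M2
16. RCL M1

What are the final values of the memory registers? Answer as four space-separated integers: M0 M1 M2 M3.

Answer: 0 20 20 0

Derivation:
After op 1 (push 3): stack=[3] mem=[0,0,0,0]
After op 2 (push 17): stack=[3,17] mem=[0,0,0,0]
After op 3 (+): stack=[20] mem=[0,0,0,0]
After op 4 (dup): stack=[20,20] mem=[0,0,0,0]
After op 5 (swap): stack=[20,20] mem=[0,0,0,0]
After op 6 (STO M1): stack=[20] mem=[0,20,0,0]
After op 7 (RCL M1): stack=[20,20] mem=[0,20,0,0]
After op 8 (swap): stack=[20,20] mem=[0,20,0,0]
After op 9 (pop): stack=[20] mem=[0,20,0,0]
After op 10 (RCL M3): stack=[20,0] mem=[0,20,0,0]
After op 11 (pop): stack=[20] mem=[0,20,0,0]
After op 12 (STO M2): stack=[empty] mem=[0,20,20,0]
After op 13 (push 2): stack=[2] mem=[0,20,20,0]
After op 14 (push 15): stack=[2,15] mem=[0,20,20,0]
After op 15 (RCL M2): stack=[2,15,20] mem=[0,20,20,0]
After op 16 (RCL M1): stack=[2,15,20,20] mem=[0,20,20,0]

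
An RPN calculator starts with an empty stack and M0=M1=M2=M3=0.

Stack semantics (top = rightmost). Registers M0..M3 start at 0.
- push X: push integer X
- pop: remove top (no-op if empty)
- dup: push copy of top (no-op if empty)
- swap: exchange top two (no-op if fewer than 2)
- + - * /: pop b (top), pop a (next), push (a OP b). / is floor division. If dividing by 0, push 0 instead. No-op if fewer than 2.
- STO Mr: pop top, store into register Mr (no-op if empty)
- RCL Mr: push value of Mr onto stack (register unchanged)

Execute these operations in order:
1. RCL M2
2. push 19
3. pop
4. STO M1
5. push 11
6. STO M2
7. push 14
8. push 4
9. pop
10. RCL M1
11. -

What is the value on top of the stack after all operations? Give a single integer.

Answer: 14

Derivation:
After op 1 (RCL M2): stack=[0] mem=[0,0,0,0]
After op 2 (push 19): stack=[0,19] mem=[0,0,0,0]
After op 3 (pop): stack=[0] mem=[0,0,0,0]
After op 4 (STO M1): stack=[empty] mem=[0,0,0,0]
After op 5 (push 11): stack=[11] mem=[0,0,0,0]
After op 6 (STO M2): stack=[empty] mem=[0,0,11,0]
After op 7 (push 14): stack=[14] mem=[0,0,11,0]
After op 8 (push 4): stack=[14,4] mem=[0,0,11,0]
After op 9 (pop): stack=[14] mem=[0,0,11,0]
After op 10 (RCL M1): stack=[14,0] mem=[0,0,11,0]
After op 11 (-): stack=[14] mem=[0,0,11,0]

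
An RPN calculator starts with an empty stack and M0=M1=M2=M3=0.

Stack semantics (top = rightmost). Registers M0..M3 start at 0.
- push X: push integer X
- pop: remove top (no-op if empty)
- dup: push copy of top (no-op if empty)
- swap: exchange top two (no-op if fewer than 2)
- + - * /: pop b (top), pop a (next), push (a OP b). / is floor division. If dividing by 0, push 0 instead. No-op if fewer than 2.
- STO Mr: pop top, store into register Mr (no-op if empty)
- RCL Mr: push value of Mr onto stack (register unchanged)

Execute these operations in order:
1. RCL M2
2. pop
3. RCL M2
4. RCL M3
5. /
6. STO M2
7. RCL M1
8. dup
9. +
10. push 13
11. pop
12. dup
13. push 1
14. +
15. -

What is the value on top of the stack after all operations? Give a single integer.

Answer: -1

Derivation:
After op 1 (RCL M2): stack=[0] mem=[0,0,0,0]
After op 2 (pop): stack=[empty] mem=[0,0,0,0]
After op 3 (RCL M2): stack=[0] mem=[0,0,0,0]
After op 4 (RCL M3): stack=[0,0] mem=[0,0,0,0]
After op 5 (/): stack=[0] mem=[0,0,0,0]
After op 6 (STO M2): stack=[empty] mem=[0,0,0,0]
After op 7 (RCL M1): stack=[0] mem=[0,0,0,0]
After op 8 (dup): stack=[0,0] mem=[0,0,0,0]
After op 9 (+): stack=[0] mem=[0,0,0,0]
After op 10 (push 13): stack=[0,13] mem=[0,0,0,0]
After op 11 (pop): stack=[0] mem=[0,0,0,0]
After op 12 (dup): stack=[0,0] mem=[0,0,0,0]
After op 13 (push 1): stack=[0,0,1] mem=[0,0,0,0]
After op 14 (+): stack=[0,1] mem=[0,0,0,0]
After op 15 (-): stack=[-1] mem=[0,0,0,0]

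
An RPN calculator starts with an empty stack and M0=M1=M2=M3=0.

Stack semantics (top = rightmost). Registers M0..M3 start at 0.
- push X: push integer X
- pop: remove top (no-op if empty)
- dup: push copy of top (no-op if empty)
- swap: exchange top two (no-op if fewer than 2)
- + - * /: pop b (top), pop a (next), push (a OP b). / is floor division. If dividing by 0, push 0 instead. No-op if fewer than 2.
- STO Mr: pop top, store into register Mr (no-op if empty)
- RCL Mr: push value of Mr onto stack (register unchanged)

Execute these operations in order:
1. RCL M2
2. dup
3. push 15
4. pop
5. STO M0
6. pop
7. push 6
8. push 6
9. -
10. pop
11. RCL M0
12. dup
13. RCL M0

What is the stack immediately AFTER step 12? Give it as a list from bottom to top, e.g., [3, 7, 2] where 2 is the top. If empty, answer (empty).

After op 1 (RCL M2): stack=[0] mem=[0,0,0,0]
After op 2 (dup): stack=[0,0] mem=[0,0,0,0]
After op 3 (push 15): stack=[0,0,15] mem=[0,0,0,0]
After op 4 (pop): stack=[0,0] mem=[0,0,0,0]
After op 5 (STO M0): stack=[0] mem=[0,0,0,0]
After op 6 (pop): stack=[empty] mem=[0,0,0,0]
After op 7 (push 6): stack=[6] mem=[0,0,0,0]
After op 8 (push 6): stack=[6,6] mem=[0,0,0,0]
After op 9 (-): stack=[0] mem=[0,0,0,0]
After op 10 (pop): stack=[empty] mem=[0,0,0,0]
After op 11 (RCL M0): stack=[0] mem=[0,0,0,0]
After op 12 (dup): stack=[0,0] mem=[0,0,0,0]

[0, 0]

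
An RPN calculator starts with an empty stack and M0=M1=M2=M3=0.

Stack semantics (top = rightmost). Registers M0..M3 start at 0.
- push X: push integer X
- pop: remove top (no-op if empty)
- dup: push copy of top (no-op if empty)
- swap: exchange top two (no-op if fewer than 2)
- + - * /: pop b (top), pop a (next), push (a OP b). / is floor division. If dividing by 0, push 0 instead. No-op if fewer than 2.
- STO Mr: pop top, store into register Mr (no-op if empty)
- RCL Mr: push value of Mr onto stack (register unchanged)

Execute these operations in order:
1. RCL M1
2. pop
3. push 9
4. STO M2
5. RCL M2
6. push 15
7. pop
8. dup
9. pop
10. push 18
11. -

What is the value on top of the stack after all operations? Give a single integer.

After op 1 (RCL M1): stack=[0] mem=[0,0,0,0]
After op 2 (pop): stack=[empty] mem=[0,0,0,0]
After op 3 (push 9): stack=[9] mem=[0,0,0,0]
After op 4 (STO M2): stack=[empty] mem=[0,0,9,0]
After op 5 (RCL M2): stack=[9] mem=[0,0,9,0]
After op 6 (push 15): stack=[9,15] mem=[0,0,9,0]
After op 7 (pop): stack=[9] mem=[0,0,9,0]
After op 8 (dup): stack=[9,9] mem=[0,0,9,0]
After op 9 (pop): stack=[9] mem=[0,0,9,0]
After op 10 (push 18): stack=[9,18] mem=[0,0,9,0]
After op 11 (-): stack=[-9] mem=[0,0,9,0]

Answer: -9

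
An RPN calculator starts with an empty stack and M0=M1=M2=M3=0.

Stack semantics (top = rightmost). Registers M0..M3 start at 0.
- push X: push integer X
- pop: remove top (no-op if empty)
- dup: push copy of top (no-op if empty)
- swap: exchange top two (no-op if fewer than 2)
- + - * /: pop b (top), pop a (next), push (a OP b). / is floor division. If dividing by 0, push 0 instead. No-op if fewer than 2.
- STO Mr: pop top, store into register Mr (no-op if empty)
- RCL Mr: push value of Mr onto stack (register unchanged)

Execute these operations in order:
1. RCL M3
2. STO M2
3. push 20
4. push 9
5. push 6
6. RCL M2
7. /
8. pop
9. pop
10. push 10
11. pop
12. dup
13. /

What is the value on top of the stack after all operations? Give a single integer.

Answer: 1

Derivation:
After op 1 (RCL M3): stack=[0] mem=[0,0,0,0]
After op 2 (STO M2): stack=[empty] mem=[0,0,0,0]
After op 3 (push 20): stack=[20] mem=[0,0,0,0]
After op 4 (push 9): stack=[20,9] mem=[0,0,0,0]
After op 5 (push 6): stack=[20,9,6] mem=[0,0,0,0]
After op 6 (RCL M2): stack=[20,9,6,0] mem=[0,0,0,0]
After op 7 (/): stack=[20,9,0] mem=[0,0,0,0]
After op 8 (pop): stack=[20,9] mem=[0,0,0,0]
After op 9 (pop): stack=[20] mem=[0,0,0,0]
After op 10 (push 10): stack=[20,10] mem=[0,0,0,0]
After op 11 (pop): stack=[20] mem=[0,0,0,0]
After op 12 (dup): stack=[20,20] mem=[0,0,0,0]
After op 13 (/): stack=[1] mem=[0,0,0,0]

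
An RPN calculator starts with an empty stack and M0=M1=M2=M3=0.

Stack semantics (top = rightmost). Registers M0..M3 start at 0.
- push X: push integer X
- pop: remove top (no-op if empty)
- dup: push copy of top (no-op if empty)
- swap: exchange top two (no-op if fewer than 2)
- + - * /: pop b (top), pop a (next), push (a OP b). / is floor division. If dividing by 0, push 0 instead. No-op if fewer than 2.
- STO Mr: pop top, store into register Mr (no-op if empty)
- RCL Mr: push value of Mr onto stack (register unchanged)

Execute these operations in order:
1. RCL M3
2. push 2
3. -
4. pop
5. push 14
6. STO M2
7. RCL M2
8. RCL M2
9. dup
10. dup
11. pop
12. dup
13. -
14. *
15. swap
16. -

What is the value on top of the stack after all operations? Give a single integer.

After op 1 (RCL M3): stack=[0] mem=[0,0,0,0]
After op 2 (push 2): stack=[0,2] mem=[0,0,0,0]
After op 3 (-): stack=[-2] mem=[0,0,0,0]
After op 4 (pop): stack=[empty] mem=[0,0,0,0]
After op 5 (push 14): stack=[14] mem=[0,0,0,0]
After op 6 (STO M2): stack=[empty] mem=[0,0,14,0]
After op 7 (RCL M2): stack=[14] mem=[0,0,14,0]
After op 8 (RCL M2): stack=[14,14] mem=[0,0,14,0]
After op 9 (dup): stack=[14,14,14] mem=[0,0,14,0]
After op 10 (dup): stack=[14,14,14,14] mem=[0,0,14,0]
After op 11 (pop): stack=[14,14,14] mem=[0,0,14,0]
After op 12 (dup): stack=[14,14,14,14] mem=[0,0,14,0]
After op 13 (-): stack=[14,14,0] mem=[0,0,14,0]
After op 14 (*): stack=[14,0] mem=[0,0,14,0]
After op 15 (swap): stack=[0,14] mem=[0,0,14,0]
After op 16 (-): stack=[-14] mem=[0,0,14,0]

Answer: -14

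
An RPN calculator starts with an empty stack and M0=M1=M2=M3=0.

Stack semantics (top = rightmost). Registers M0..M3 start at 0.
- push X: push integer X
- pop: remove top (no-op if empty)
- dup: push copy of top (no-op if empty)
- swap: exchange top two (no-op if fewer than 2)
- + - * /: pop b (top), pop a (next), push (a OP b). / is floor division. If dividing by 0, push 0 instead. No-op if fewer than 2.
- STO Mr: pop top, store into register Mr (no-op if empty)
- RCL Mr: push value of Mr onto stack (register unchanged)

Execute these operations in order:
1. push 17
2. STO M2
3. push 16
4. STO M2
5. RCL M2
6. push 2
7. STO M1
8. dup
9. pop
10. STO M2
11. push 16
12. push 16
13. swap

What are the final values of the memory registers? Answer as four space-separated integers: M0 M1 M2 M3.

After op 1 (push 17): stack=[17] mem=[0,0,0,0]
After op 2 (STO M2): stack=[empty] mem=[0,0,17,0]
After op 3 (push 16): stack=[16] mem=[0,0,17,0]
After op 4 (STO M2): stack=[empty] mem=[0,0,16,0]
After op 5 (RCL M2): stack=[16] mem=[0,0,16,0]
After op 6 (push 2): stack=[16,2] mem=[0,0,16,0]
After op 7 (STO M1): stack=[16] mem=[0,2,16,0]
After op 8 (dup): stack=[16,16] mem=[0,2,16,0]
After op 9 (pop): stack=[16] mem=[0,2,16,0]
After op 10 (STO M2): stack=[empty] mem=[0,2,16,0]
After op 11 (push 16): stack=[16] mem=[0,2,16,0]
After op 12 (push 16): stack=[16,16] mem=[0,2,16,0]
After op 13 (swap): stack=[16,16] mem=[0,2,16,0]

Answer: 0 2 16 0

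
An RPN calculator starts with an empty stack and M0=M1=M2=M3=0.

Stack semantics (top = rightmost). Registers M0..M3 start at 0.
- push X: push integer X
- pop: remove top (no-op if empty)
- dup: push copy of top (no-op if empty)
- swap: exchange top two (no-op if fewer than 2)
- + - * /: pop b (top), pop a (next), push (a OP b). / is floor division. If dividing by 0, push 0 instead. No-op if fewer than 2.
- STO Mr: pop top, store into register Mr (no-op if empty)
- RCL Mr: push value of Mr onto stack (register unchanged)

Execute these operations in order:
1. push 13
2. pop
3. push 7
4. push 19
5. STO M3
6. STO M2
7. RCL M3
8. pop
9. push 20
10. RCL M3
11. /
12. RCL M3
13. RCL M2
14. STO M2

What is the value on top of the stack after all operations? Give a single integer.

After op 1 (push 13): stack=[13] mem=[0,0,0,0]
After op 2 (pop): stack=[empty] mem=[0,0,0,0]
After op 3 (push 7): stack=[7] mem=[0,0,0,0]
After op 4 (push 19): stack=[7,19] mem=[0,0,0,0]
After op 5 (STO M3): stack=[7] mem=[0,0,0,19]
After op 6 (STO M2): stack=[empty] mem=[0,0,7,19]
After op 7 (RCL M3): stack=[19] mem=[0,0,7,19]
After op 8 (pop): stack=[empty] mem=[0,0,7,19]
After op 9 (push 20): stack=[20] mem=[0,0,7,19]
After op 10 (RCL M3): stack=[20,19] mem=[0,0,7,19]
After op 11 (/): stack=[1] mem=[0,0,7,19]
After op 12 (RCL M3): stack=[1,19] mem=[0,0,7,19]
After op 13 (RCL M2): stack=[1,19,7] mem=[0,0,7,19]
After op 14 (STO M2): stack=[1,19] mem=[0,0,7,19]

Answer: 19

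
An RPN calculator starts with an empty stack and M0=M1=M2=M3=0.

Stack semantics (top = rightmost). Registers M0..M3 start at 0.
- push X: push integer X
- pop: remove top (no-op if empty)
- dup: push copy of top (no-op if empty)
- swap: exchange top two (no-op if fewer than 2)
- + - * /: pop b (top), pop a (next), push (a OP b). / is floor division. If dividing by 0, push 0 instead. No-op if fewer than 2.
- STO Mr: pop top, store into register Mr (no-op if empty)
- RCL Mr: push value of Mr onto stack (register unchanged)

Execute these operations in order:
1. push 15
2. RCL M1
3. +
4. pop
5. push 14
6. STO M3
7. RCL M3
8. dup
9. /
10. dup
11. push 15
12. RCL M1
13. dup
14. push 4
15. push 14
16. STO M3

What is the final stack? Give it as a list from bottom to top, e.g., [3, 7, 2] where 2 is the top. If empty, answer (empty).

After op 1 (push 15): stack=[15] mem=[0,0,0,0]
After op 2 (RCL M1): stack=[15,0] mem=[0,0,0,0]
After op 3 (+): stack=[15] mem=[0,0,0,0]
After op 4 (pop): stack=[empty] mem=[0,0,0,0]
After op 5 (push 14): stack=[14] mem=[0,0,0,0]
After op 6 (STO M3): stack=[empty] mem=[0,0,0,14]
After op 7 (RCL M3): stack=[14] mem=[0,0,0,14]
After op 8 (dup): stack=[14,14] mem=[0,0,0,14]
After op 9 (/): stack=[1] mem=[0,0,0,14]
After op 10 (dup): stack=[1,1] mem=[0,0,0,14]
After op 11 (push 15): stack=[1,1,15] mem=[0,0,0,14]
After op 12 (RCL M1): stack=[1,1,15,0] mem=[0,0,0,14]
After op 13 (dup): stack=[1,1,15,0,0] mem=[0,0,0,14]
After op 14 (push 4): stack=[1,1,15,0,0,4] mem=[0,0,0,14]
After op 15 (push 14): stack=[1,1,15,0,0,4,14] mem=[0,0,0,14]
After op 16 (STO M3): stack=[1,1,15,0,0,4] mem=[0,0,0,14]

Answer: [1, 1, 15, 0, 0, 4]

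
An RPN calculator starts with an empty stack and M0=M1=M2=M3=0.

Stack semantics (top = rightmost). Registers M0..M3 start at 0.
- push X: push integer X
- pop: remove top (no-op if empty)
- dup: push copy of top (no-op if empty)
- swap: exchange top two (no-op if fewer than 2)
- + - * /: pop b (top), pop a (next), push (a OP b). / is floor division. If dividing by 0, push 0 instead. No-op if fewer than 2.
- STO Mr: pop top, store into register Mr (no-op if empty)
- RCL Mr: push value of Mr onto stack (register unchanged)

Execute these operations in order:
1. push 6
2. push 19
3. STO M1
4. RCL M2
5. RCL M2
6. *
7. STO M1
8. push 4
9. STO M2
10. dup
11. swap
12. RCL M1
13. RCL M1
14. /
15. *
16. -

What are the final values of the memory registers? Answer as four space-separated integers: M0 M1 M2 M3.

After op 1 (push 6): stack=[6] mem=[0,0,0,0]
After op 2 (push 19): stack=[6,19] mem=[0,0,0,0]
After op 3 (STO M1): stack=[6] mem=[0,19,0,0]
After op 4 (RCL M2): stack=[6,0] mem=[0,19,0,0]
After op 5 (RCL M2): stack=[6,0,0] mem=[0,19,0,0]
After op 6 (*): stack=[6,0] mem=[0,19,0,0]
After op 7 (STO M1): stack=[6] mem=[0,0,0,0]
After op 8 (push 4): stack=[6,4] mem=[0,0,0,0]
After op 9 (STO M2): stack=[6] mem=[0,0,4,0]
After op 10 (dup): stack=[6,6] mem=[0,0,4,0]
After op 11 (swap): stack=[6,6] mem=[0,0,4,0]
After op 12 (RCL M1): stack=[6,6,0] mem=[0,0,4,0]
After op 13 (RCL M1): stack=[6,6,0,0] mem=[0,0,4,0]
After op 14 (/): stack=[6,6,0] mem=[0,0,4,0]
After op 15 (*): stack=[6,0] mem=[0,0,4,0]
After op 16 (-): stack=[6] mem=[0,0,4,0]

Answer: 0 0 4 0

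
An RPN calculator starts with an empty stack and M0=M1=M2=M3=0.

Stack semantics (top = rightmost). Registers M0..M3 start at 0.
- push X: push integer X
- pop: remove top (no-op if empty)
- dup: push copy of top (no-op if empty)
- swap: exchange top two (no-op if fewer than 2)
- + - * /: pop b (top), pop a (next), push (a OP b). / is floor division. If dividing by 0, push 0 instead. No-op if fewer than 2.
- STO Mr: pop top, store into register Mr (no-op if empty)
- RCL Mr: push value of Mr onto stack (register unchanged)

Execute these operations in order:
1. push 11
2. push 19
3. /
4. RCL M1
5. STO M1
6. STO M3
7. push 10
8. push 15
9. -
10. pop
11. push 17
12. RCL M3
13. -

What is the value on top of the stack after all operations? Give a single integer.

After op 1 (push 11): stack=[11] mem=[0,0,0,0]
After op 2 (push 19): stack=[11,19] mem=[0,0,0,0]
After op 3 (/): stack=[0] mem=[0,0,0,0]
After op 4 (RCL M1): stack=[0,0] mem=[0,0,0,0]
After op 5 (STO M1): stack=[0] mem=[0,0,0,0]
After op 6 (STO M3): stack=[empty] mem=[0,0,0,0]
After op 7 (push 10): stack=[10] mem=[0,0,0,0]
After op 8 (push 15): stack=[10,15] mem=[0,0,0,0]
After op 9 (-): stack=[-5] mem=[0,0,0,0]
After op 10 (pop): stack=[empty] mem=[0,0,0,0]
After op 11 (push 17): stack=[17] mem=[0,0,0,0]
After op 12 (RCL M3): stack=[17,0] mem=[0,0,0,0]
After op 13 (-): stack=[17] mem=[0,0,0,0]

Answer: 17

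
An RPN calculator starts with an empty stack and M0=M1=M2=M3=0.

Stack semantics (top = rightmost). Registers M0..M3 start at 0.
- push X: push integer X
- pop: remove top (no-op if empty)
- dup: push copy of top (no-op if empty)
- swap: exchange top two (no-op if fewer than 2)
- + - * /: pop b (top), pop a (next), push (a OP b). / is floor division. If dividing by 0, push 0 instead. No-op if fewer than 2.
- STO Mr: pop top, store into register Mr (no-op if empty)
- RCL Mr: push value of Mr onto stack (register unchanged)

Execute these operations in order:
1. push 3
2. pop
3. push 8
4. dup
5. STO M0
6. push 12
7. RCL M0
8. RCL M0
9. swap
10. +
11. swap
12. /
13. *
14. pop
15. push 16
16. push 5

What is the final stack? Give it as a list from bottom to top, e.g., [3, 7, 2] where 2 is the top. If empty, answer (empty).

After op 1 (push 3): stack=[3] mem=[0,0,0,0]
After op 2 (pop): stack=[empty] mem=[0,0,0,0]
After op 3 (push 8): stack=[8] mem=[0,0,0,0]
After op 4 (dup): stack=[8,8] mem=[0,0,0,0]
After op 5 (STO M0): stack=[8] mem=[8,0,0,0]
After op 6 (push 12): stack=[8,12] mem=[8,0,0,0]
After op 7 (RCL M0): stack=[8,12,8] mem=[8,0,0,0]
After op 8 (RCL M0): stack=[8,12,8,8] mem=[8,0,0,0]
After op 9 (swap): stack=[8,12,8,8] mem=[8,0,0,0]
After op 10 (+): stack=[8,12,16] mem=[8,0,0,0]
After op 11 (swap): stack=[8,16,12] mem=[8,0,0,0]
After op 12 (/): stack=[8,1] mem=[8,0,0,0]
After op 13 (*): stack=[8] mem=[8,0,0,0]
After op 14 (pop): stack=[empty] mem=[8,0,0,0]
After op 15 (push 16): stack=[16] mem=[8,0,0,0]
After op 16 (push 5): stack=[16,5] mem=[8,0,0,0]

Answer: [16, 5]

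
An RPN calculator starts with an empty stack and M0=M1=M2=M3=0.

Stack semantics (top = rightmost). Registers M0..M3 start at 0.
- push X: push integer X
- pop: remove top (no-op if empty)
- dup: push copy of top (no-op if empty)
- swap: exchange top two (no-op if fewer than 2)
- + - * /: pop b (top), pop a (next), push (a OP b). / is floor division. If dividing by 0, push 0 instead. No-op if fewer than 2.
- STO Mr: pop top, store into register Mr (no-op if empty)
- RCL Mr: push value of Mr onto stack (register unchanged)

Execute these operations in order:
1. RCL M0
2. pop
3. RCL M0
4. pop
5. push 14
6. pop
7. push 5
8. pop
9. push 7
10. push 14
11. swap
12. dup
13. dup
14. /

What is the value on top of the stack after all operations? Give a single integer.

Answer: 1

Derivation:
After op 1 (RCL M0): stack=[0] mem=[0,0,0,0]
After op 2 (pop): stack=[empty] mem=[0,0,0,0]
After op 3 (RCL M0): stack=[0] mem=[0,0,0,0]
After op 4 (pop): stack=[empty] mem=[0,0,0,0]
After op 5 (push 14): stack=[14] mem=[0,0,0,0]
After op 6 (pop): stack=[empty] mem=[0,0,0,0]
After op 7 (push 5): stack=[5] mem=[0,0,0,0]
After op 8 (pop): stack=[empty] mem=[0,0,0,0]
After op 9 (push 7): stack=[7] mem=[0,0,0,0]
After op 10 (push 14): stack=[7,14] mem=[0,0,0,0]
After op 11 (swap): stack=[14,7] mem=[0,0,0,0]
After op 12 (dup): stack=[14,7,7] mem=[0,0,0,0]
After op 13 (dup): stack=[14,7,7,7] mem=[0,0,0,0]
After op 14 (/): stack=[14,7,1] mem=[0,0,0,0]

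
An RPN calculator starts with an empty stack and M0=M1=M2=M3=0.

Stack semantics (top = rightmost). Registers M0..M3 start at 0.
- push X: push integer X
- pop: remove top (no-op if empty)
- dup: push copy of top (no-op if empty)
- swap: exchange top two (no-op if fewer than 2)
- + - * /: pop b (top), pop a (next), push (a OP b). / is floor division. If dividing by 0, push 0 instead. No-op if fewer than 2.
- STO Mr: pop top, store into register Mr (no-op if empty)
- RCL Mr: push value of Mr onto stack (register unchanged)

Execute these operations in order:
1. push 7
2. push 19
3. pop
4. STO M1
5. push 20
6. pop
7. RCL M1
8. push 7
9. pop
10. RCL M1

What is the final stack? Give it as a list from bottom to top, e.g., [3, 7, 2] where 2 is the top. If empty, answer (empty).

Answer: [7, 7]

Derivation:
After op 1 (push 7): stack=[7] mem=[0,0,0,0]
After op 2 (push 19): stack=[7,19] mem=[0,0,0,0]
After op 3 (pop): stack=[7] mem=[0,0,0,0]
After op 4 (STO M1): stack=[empty] mem=[0,7,0,0]
After op 5 (push 20): stack=[20] mem=[0,7,0,0]
After op 6 (pop): stack=[empty] mem=[0,7,0,0]
After op 7 (RCL M1): stack=[7] mem=[0,7,0,0]
After op 8 (push 7): stack=[7,7] mem=[0,7,0,0]
After op 9 (pop): stack=[7] mem=[0,7,0,0]
After op 10 (RCL M1): stack=[7,7] mem=[0,7,0,0]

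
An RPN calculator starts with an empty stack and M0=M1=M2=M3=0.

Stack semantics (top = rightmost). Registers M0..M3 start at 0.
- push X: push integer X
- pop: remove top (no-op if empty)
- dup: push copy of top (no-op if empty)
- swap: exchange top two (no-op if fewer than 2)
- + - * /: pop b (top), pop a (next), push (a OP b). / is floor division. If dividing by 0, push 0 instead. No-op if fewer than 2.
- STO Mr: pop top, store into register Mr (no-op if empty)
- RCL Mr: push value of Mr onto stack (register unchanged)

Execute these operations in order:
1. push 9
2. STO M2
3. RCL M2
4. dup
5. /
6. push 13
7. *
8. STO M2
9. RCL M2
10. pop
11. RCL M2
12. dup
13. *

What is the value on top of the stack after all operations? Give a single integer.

After op 1 (push 9): stack=[9] mem=[0,0,0,0]
After op 2 (STO M2): stack=[empty] mem=[0,0,9,0]
After op 3 (RCL M2): stack=[9] mem=[0,0,9,0]
After op 4 (dup): stack=[9,9] mem=[0,0,9,0]
After op 5 (/): stack=[1] mem=[0,0,9,0]
After op 6 (push 13): stack=[1,13] mem=[0,0,9,0]
After op 7 (*): stack=[13] mem=[0,0,9,0]
After op 8 (STO M2): stack=[empty] mem=[0,0,13,0]
After op 9 (RCL M2): stack=[13] mem=[0,0,13,0]
After op 10 (pop): stack=[empty] mem=[0,0,13,0]
After op 11 (RCL M2): stack=[13] mem=[0,0,13,0]
After op 12 (dup): stack=[13,13] mem=[0,0,13,0]
After op 13 (*): stack=[169] mem=[0,0,13,0]

Answer: 169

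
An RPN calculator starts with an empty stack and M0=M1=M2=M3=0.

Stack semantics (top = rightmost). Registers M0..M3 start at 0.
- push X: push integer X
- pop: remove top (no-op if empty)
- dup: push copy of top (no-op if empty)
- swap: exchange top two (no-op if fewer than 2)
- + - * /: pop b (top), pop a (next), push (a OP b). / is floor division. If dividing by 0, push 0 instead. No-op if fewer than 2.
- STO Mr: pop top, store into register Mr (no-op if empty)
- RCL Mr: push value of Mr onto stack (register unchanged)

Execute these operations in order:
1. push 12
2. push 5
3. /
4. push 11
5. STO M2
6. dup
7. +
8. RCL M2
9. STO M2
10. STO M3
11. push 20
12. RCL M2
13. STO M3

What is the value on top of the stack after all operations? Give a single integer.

Answer: 20

Derivation:
After op 1 (push 12): stack=[12] mem=[0,0,0,0]
After op 2 (push 5): stack=[12,5] mem=[0,0,0,0]
After op 3 (/): stack=[2] mem=[0,0,0,0]
After op 4 (push 11): stack=[2,11] mem=[0,0,0,0]
After op 5 (STO M2): stack=[2] mem=[0,0,11,0]
After op 6 (dup): stack=[2,2] mem=[0,0,11,0]
After op 7 (+): stack=[4] mem=[0,0,11,0]
After op 8 (RCL M2): stack=[4,11] mem=[0,0,11,0]
After op 9 (STO M2): stack=[4] mem=[0,0,11,0]
After op 10 (STO M3): stack=[empty] mem=[0,0,11,4]
After op 11 (push 20): stack=[20] mem=[0,0,11,4]
After op 12 (RCL M2): stack=[20,11] mem=[0,0,11,4]
After op 13 (STO M3): stack=[20] mem=[0,0,11,11]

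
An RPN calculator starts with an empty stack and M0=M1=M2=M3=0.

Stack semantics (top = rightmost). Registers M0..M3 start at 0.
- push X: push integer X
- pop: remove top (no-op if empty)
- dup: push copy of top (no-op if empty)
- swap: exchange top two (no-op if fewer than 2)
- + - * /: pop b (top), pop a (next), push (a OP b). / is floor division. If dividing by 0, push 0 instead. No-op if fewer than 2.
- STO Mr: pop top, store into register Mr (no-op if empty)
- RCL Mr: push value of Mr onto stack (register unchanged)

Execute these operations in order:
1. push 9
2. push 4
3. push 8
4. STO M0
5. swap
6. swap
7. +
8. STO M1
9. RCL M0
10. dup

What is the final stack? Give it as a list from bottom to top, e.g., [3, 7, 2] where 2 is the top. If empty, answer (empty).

Answer: [8, 8]

Derivation:
After op 1 (push 9): stack=[9] mem=[0,0,0,0]
After op 2 (push 4): stack=[9,4] mem=[0,0,0,0]
After op 3 (push 8): stack=[9,4,8] mem=[0,0,0,0]
After op 4 (STO M0): stack=[9,4] mem=[8,0,0,0]
After op 5 (swap): stack=[4,9] mem=[8,0,0,0]
After op 6 (swap): stack=[9,4] mem=[8,0,0,0]
After op 7 (+): stack=[13] mem=[8,0,0,0]
After op 8 (STO M1): stack=[empty] mem=[8,13,0,0]
After op 9 (RCL M0): stack=[8] mem=[8,13,0,0]
After op 10 (dup): stack=[8,8] mem=[8,13,0,0]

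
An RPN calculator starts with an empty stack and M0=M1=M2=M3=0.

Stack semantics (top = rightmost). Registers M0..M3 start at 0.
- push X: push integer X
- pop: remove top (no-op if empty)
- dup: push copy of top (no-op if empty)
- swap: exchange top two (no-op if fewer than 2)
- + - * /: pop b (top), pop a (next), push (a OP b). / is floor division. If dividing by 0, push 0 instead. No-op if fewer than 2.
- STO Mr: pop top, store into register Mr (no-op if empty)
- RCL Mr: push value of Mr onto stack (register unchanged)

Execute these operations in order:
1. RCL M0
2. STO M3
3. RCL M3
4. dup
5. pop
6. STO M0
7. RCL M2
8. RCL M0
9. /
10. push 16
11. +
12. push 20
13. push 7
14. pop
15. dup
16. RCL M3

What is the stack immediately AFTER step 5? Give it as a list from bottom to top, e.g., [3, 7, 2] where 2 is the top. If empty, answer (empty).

After op 1 (RCL M0): stack=[0] mem=[0,0,0,0]
After op 2 (STO M3): stack=[empty] mem=[0,0,0,0]
After op 3 (RCL M3): stack=[0] mem=[0,0,0,0]
After op 4 (dup): stack=[0,0] mem=[0,0,0,0]
After op 5 (pop): stack=[0] mem=[0,0,0,0]

[0]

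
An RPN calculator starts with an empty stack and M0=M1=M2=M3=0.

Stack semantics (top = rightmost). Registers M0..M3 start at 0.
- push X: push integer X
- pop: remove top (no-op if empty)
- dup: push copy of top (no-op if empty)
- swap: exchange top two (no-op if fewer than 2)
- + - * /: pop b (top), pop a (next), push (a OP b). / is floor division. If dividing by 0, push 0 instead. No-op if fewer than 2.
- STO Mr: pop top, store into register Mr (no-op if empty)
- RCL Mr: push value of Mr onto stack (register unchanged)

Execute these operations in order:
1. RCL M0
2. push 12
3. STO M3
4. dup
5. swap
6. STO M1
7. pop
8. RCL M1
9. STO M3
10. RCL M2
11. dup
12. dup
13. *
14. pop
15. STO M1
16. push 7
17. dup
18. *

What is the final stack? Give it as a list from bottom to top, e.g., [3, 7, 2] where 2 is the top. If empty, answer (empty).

After op 1 (RCL M0): stack=[0] mem=[0,0,0,0]
After op 2 (push 12): stack=[0,12] mem=[0,0,0,0]
After op 3 (STO M3): stack=[0] mem=[0,0,0,12]
After op 4 (dup): stack=[0,0] mem=[0,0,0,12]
After op 5 (swap): stack=[0,0] mem=[0,0,0,12]
After op 6 (STO M1): stack=[0] mem=[0,0,0,12]
After op 7 (pop): stack=[empty] mem=[0,0,0,12]
After op 8 (RCL M1): stack=[0] mem=[0,0,0,12]
After op 9 (STO M3): stack=[empty] mem=[0,0,0,0]
After op 10 (RCL M2): stack=[0] mem=[0,0,0,0]
After op 11 (dup): stack=[0,0] mem=[0,0,0,0]
After op 12 (dup): stack=[0,0,0] mem=[0,0,0,0]
After op 13 (*): stack=[0,0] mem=[0,0,0,0]
After op 14 (pop): stack=[0] mem=[0,0,0,0]
After op 15 (STO M1): stack=[empty] mem=[0,0,0,0]
After op 16 (push 7): stack=[7] mem=[0,0,0,0]
After op 17 (dup): stack=[7,7] mem=[0,0,0,0]
After op 18 (*): stack=[49] mem=[0,0,0,0]

Answer: [49]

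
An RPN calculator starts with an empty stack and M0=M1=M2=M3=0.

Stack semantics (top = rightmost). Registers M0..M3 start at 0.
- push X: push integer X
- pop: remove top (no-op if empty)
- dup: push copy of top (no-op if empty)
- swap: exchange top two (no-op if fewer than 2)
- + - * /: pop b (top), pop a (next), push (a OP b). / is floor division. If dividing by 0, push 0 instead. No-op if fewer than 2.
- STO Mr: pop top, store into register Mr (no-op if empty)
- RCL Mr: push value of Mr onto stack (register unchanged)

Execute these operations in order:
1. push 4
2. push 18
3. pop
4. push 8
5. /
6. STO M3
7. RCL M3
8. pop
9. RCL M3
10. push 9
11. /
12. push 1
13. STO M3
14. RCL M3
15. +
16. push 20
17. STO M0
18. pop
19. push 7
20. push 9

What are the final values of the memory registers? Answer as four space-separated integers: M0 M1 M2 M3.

Answer: 20 0 0 1

Derivation:
After op 1 (push 4): stack=[4] mem=[0,0,0,0]
After op 2 (push 18): stack=[4,18] mem=[0,0,0,0]
After op 3 (pop): stack=[4] mem=[0,0,0,0]
After op 4 (push 8): stack=[4,8] mem=[0,0,0,0]
After op 5 (/): stack=[0] mem=[0,0,0,0]
After op 6 (STO M3): stack=[empty] mem=[0,0,0,0]
After op 7 (RCL M3): stack=[0] mem=[0,0,0,0]
After op 8 (pop): stack=[empty] mem=[0,0,0,0]
After op 9 (RCL M3): stack=[0] mem=[0,0,0,0]
After op 10 (push 9): stack=[0,9] mem=[0,0,0,0]
After op 11 (/): stack=[0] mem=[0,0,0,0]
After op 12 (push 1): stack=[0,1] mem=[0,0,0,0]
After op 13 (STO M3): stack=[0] mem=[0,0,0,1]
After op 14 (RCL M3): stack=[0,1] mem=[0,0,0,1]
After op 15 (+): stack=[1] mem=[0,0,0,1]
After op 16 (push 20): stack=[1,20] mem=[0,0,0,1]
After op 17 (STO M0): stack=[1] mem=[20,0,0,1]
After op 18 (pop): stack=[empty] mem=[20,0,0,1]
After op 19 (push 7): stack=[7] mem=[20,0,0,1]
After op 20 (push 9): stack=[7,9] mem=[20,0,0,1]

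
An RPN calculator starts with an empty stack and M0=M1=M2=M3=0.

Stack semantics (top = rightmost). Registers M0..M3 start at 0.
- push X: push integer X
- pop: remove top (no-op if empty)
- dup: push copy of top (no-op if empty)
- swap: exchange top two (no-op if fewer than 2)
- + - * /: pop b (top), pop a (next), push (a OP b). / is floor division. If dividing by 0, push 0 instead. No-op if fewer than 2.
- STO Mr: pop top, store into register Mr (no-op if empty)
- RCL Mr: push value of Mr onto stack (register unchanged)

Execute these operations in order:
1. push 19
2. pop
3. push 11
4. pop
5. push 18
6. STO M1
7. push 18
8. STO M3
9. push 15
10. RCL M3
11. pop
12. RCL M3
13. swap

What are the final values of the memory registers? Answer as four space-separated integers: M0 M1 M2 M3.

Answer: 0 18 0 18

Derivation:
After op 1 (push 19): stack=[19] mem=[0,0,0,0]
After op 2 (pop): stack=[empty] mem=[0,0,0,0]
After op 3 (push 11): stack=[11] mem=[0,0,0,0]
After op 4 (pop): stack=[empty] mem=[0,0,0,0]
After op 5 (push 18): stack=[18] mem=[0,0,0,0]
After op 6 (STO M1): stack=[empty] mem=[0,18,0,0]
After op 7 (push 18): stack=[18] mem=[0,18,0,0]
After op 8 (STO M3): stack=[empty] mem=[0,18,0,18]
After op 9 (push 15): stack=[15] mem=[0,18,0,18]
After op 10 (RCL M3): stack=[15,18] mem=[0,18,0,18]
After op 11 (pop): stack=[15] mem=[0,18,0,18]
After op 12 (RCL M3): stack=[15,18] mem=[0,18,0,18]
After op 13 (swap): stack=[18,15] mem=[0,18,0,18]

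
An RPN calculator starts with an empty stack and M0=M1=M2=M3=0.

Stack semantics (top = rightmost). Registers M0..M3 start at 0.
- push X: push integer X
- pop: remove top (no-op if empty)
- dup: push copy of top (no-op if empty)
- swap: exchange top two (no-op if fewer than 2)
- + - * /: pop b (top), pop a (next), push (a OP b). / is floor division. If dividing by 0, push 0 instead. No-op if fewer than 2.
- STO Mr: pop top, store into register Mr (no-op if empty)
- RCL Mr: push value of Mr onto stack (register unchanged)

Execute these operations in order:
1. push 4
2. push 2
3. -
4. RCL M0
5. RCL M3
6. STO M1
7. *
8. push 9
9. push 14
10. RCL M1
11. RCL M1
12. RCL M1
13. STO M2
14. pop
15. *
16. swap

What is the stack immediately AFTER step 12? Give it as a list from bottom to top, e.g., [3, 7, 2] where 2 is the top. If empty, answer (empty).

After op 1 (push 4): stack=[4] mem=[0,0,0,0]
After op 2 (push 2): stack=[4,2] mem=[0,0,0,0]
After op 3 (-): stack=[2] mem=[0,0,0,0]
After op 4 (RCL M0): stack=[2,0] mem=[0,0,0,0]
After op 5 (RCL M3): stack=[2,0,0] mem=[0,0,0,0]
After op 6 (STO M1): stack=[2,0] mem=[0,0,0,0]
After op 7 (*): stack=[0] mem=[0,0,0,0]
After op 8 (push 9): stack=[0,9] mem=[0,0,0,0]
After op 9 (push 14): stack=[0,9,14] mem=[0,0,0,0]
After op 10 (RCL M1): stack=[0,9,14,0] mem=[0,0,0,0]
After op 11 (RCL M1): stack=[0,9,14,0,0] mem=[0,0,0,0]
After op 12 (RCL M1): stack=[0,9,14,0,0,0] mem=[0,0,0,0]

[0, 9, 14, 0, 0, 0]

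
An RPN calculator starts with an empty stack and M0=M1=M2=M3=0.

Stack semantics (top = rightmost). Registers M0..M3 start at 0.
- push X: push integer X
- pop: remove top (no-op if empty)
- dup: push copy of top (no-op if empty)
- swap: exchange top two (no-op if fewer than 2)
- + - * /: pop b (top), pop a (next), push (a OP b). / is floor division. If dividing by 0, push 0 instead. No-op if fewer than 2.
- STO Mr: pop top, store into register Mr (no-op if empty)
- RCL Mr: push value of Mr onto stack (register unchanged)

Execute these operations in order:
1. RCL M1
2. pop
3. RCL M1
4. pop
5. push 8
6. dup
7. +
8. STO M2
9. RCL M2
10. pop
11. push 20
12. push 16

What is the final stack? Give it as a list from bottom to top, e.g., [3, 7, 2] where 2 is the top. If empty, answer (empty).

Answer: [20, 16]

Derivation:
After op 1 (RCL M1): stack=[0] mem=[0,0,0,0]
After op 2 (pop): stack=[empty] mem=[0,0,0,0]
After op 3 (RCL M1): stack=[0] mem=[0,0,0,0]
After op 4 (pop): stack=[empty] mem=[0,0,0,0]
After op 5 (push 8): stack=[8] mem=[0,0,0,0]
After op 6 (dup): stack=[8,8] mem=[0,0,0,0]
After op 7 (+): stack=[16] mem=[0,0,0,0]
After op 8 (STO M2): stack=[empty] mem=[0,0,16,0]
After op 9 (RCL M2): stack=[16] mem=[0,0,16,0]
After op 10 (pop): stack=[empty] mem=[0,0,16,0]
After op 11 (push 20): stack=[20] mem=[0,0,16,0]
After op 12 (push 16): stack=[20,16] mem=[0,0,16,0]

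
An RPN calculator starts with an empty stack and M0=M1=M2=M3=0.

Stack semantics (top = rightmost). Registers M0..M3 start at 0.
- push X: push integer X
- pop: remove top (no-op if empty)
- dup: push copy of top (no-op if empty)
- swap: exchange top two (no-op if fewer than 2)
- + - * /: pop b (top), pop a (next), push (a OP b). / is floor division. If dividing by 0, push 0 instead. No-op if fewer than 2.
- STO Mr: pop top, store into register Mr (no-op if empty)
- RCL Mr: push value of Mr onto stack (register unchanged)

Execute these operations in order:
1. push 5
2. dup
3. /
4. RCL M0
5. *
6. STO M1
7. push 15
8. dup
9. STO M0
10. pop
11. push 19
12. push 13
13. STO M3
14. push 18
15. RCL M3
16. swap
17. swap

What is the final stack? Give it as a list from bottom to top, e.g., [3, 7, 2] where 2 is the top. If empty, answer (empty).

After op 1 (push 5): stack=[5] mem=[0,0,0,0]
After op 2 (dup): stack=[5,5] mem=[0,0,0,0]
After op 3 (/): stack=[1] mem=[0,0,0,0]
After op 4 (RCL M0): stack=[1,0] mem=[0,0,0,0]
After op 5 (*): stack=[0] mem=[0,0,0,0]
After op 6 (STO M1): stack=[empty] mem=[0,0,0,0]
After op 7 (push 15): stack=[15] mem=[0,0,0,0]
After op 8 (dup): stack=[15,15] mem=[0,0,0,0]
After op 9 (STO M0): stack=[15] mem=[15,0,0,0]
After op 10 (pop): stack=[empty] mem=[15,0,0,0]
After op 11 (push 19): stack=[19] mem=[15,0,0,0]
After op 12 (push 13): stack=[19,13] mem=[15,0,0,0]
After op 13 (STO M3): stack=[19] mem=[15,0,0,13]
After op 14 (push 18): stack=[19,18] mem=[15,0,0,13]
After op 15 (RCL M3): stack=[19,18,13] mem=[15,0,0,13]
After op 16 (swap): stack=[19,13,18] mem=[15,0,0,13]
After op 17 (swap): stack=[19,18,13] mem=[15,0,0,13]

Answer: [19, 18, 13]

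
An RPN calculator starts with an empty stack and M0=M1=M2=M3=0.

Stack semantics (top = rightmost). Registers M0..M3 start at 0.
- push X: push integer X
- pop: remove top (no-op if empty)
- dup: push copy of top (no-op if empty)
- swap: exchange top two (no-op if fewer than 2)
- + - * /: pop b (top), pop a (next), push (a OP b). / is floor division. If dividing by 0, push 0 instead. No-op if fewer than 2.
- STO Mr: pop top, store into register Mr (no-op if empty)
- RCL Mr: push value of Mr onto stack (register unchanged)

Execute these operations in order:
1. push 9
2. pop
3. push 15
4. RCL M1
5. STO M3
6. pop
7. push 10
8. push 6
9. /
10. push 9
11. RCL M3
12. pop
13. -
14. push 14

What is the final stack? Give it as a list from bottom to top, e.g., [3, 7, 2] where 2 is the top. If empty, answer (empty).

After op 1 (push 9): stack=[9] mem=[0,0,0,0]
After op 2 (pop): stack=[empty] mem=[0,0,0,0]
After op 3 (push 15): stack=[15] mem=[0,0,0,0]
After op 4 (RCL M1): stack=[15,0] mem=[0,0,0,0]
After op 5 (STO M3): stack=[15] mem=[0,0,0,0]
After op 6 (pop): stack=[empty] mem=[0,0,0,0]
After op 7 (push 10): stack=[10] mem=[0,0,0,0]
After op 8 (push 6): stack=[10,6] mem=[0,0,0,0]
After op 9 (/): stack=[1] mem=[0,0,0,0]
After op 10 (push 9): stack=[1,9] mem=[0,0,0,0]
After op 11 (RCL M3): stack=[1,9,0] mem=[0,0,0,0]
After op 12 (pop): stack=[1,9] mem=[0,0,0,0]
After op 13 (-): stack=[-8] mem=[0,0,0,0]
After op 14 (push 14): stack=[-8,14] mem=[0,0,0,0]

Answer: [-8, 14]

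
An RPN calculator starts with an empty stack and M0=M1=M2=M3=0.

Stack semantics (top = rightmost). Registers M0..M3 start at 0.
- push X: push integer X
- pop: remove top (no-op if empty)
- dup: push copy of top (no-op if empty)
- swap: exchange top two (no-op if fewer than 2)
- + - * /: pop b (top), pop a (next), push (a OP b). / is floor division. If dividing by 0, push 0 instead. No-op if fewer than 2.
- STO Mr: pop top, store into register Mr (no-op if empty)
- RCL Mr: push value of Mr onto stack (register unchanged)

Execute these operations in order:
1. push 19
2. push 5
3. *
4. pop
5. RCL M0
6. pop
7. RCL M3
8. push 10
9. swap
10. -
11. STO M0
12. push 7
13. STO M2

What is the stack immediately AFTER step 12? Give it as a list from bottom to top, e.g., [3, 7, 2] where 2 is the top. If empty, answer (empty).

After op 1 (push 19): stack=[19] mem=[0,0,0,0]
After op 2 (push 5): stack=[19,5] mem=[0,0,0,0]
After op 3 (*): stack=[95] mem=[0,0,0,0]
After op 4 (pop): stack=[empty] mem=[0,0,0,0]
After op 5 (RCL M0): stack=[0] mem=[0,0,0,0]
After op 6 (pop): stack=[empty] mem=[0,0,0,0]
After op 7 (RCL M3): stack=[0] mem=[0,0,0,0]
After op 8 (push 10): stack=[0,10] mem=[0,0,0,0]
After op 9 (swap): stack=[10,0] mem=[0,0,0,0]
After op 10 (-): stack=[10] mem=[0,0,0,0]
After op 11 (STO M0): stack=[empty] mem=[10,0,0,0]
After op 12 (push 7): stack=[7] mem=[10,0,0,0]

[7]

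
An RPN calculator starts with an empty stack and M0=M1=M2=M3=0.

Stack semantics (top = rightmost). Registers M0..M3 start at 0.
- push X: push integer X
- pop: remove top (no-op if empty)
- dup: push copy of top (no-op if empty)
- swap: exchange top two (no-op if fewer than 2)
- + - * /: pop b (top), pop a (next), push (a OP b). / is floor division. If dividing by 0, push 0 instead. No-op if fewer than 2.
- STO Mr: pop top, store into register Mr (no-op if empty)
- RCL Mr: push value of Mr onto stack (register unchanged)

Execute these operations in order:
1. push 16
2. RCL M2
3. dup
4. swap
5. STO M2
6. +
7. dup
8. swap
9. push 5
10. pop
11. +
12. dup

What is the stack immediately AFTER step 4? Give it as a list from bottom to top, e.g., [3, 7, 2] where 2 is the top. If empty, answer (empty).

After op 1 (push 16): stack=[16] mem=[0,0,0,0]
After op 2 (RCL M2): stack=[16,0] mem=[0,0,0,0]
After op 3 (dup): stack=[16,0,0] mem=[0,0,0,0]
After op 4 (swap): stack=[16,0,0] mem=[0,0,0,0]

[16, 0, 0]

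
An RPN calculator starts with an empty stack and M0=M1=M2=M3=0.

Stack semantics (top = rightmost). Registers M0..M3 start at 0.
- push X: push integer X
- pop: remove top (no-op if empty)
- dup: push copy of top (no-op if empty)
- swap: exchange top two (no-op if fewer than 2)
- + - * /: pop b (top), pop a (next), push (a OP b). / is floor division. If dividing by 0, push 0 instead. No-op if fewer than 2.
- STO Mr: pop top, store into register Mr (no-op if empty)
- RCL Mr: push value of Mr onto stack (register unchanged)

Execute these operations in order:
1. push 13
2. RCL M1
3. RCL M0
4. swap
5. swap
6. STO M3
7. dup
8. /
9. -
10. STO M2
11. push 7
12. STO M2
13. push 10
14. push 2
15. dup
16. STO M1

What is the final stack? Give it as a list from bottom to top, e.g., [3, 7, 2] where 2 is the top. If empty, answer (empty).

Answer: [10, 2]

Derivation:
After op 1 (push 13): stack=[13] mem=[0,0,0,0]
After op 2 (RCL M1): stack=[13,0] mem=[0,0,0,0]
After op 3 (RCL M0): stack=[13,0,0] mem=[0,0,0,0]
After op 4 (swap): stack=[13,0,0] mem=[0,0,0,0]
After op 5 (swap): stack=[13,0,0] mem=[0,0,0,0]
After op 6 (STO M3): stack=[13,0] mem=[0,0,0,0]
After op 7 (dup): stack=[13,0,0] mem=[0,0,0,0]
After op 8 (/): stack=[13,0] mem=[0,0,0,0]
After op 9 (-): stack=[13] mem=[0,0,0,0]
After op 10 (STO M2): stack=[empty] mem=[0,0,13,0]
After op 11 (push 7): stack=[7] mem=[0,0,13,0]
After op 12 (STO M2): stack=[empty] mem=[0,0,7,0]
After op 13 (push 10): stack=[10] mem=[0,0,7,0]
After op 14 (push 2): stack=[10,2] mem=[0,0,7,0]
After op 15 (dup): stack=[10,2,2] mem=[0,0,7,0]
After op 16 (STO M1): stack=[10,2] mem=[0,2,7,0]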